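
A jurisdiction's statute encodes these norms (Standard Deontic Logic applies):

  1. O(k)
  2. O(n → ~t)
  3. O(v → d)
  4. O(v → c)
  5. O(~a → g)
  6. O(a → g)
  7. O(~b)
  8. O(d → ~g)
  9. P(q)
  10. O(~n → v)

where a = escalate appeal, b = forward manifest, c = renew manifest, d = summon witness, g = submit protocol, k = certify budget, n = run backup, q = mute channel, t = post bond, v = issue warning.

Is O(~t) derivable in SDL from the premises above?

Yes

Premises 6 and 5 cover both cases: O(a → g) and O(~a → g). Since a ∨ ~a is a tautology, O(g) follows.
The contrapositive of premise 8 (O(d → ~g)) is O(g → ~d), and O(g) is already established, so O(~d).
The contrapositive of premise 3 (O(v → d)) is O(~d → ~v), and O(~d) is already established, so O(~v).
Premise 10 is O(~n → v); contrapositively O(~v → n). Since O(~v) holds, K gives O(n).
From O(n) and premise 2, O(n → ~t), we obtain O(~t).
Premises 1, 4, 7, 9 do not contribute to this derivation.
So O(~t) follows.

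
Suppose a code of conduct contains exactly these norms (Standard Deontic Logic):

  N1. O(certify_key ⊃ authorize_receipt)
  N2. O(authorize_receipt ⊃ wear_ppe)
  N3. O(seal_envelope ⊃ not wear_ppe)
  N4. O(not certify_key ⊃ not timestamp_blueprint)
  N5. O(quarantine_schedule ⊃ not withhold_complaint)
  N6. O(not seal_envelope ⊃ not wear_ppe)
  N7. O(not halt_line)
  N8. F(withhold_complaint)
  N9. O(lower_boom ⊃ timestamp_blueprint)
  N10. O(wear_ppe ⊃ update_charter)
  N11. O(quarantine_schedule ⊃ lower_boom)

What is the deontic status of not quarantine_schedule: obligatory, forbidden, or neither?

Obligatory

Premises 3 and 6 are O(seal_envelope ⊃ not wear_ppe) and O(not seal_envelope ⊃ not wear_ppe); every ideal world satisfies seal_envelope or not seal_envelope, so in either case not wear_ppe holds — hence O(not wear_ppe).
Premise 2 is O(authorize_receipt ⊃ wear_ppe); contrapositively O(not wear_ppe ⊃ not authorize_receipt). Since O(not wear_ppe) holds, K gives O(not authorize_receipt).
Premise 1, O(certify_key ⊃ authorize_receipt), contraposes to O(not authorize_receipt ⊃ not certify_key); with O(not authorize_receipt) we get O(not certify_key).
Premise 4 is O(not certify_key ⊃ not timestamp_blueprint); since O(not certify_key), deontic closure gives O(not timestamp_blueprint).
Premise 9 is O(lower_boom ⊃ timestamp_blueprint); contrapositively O(not timestamp_blueprint ⊃ not lower_boom). Since O(not timestamp_blueprint) holds, K gives O(not lower_boom).
The contrapositive of premise 11 (O(quarantine_schedule ⊃ lower_boom)) is O(not lower_boom ⊃ not quarantine_schedule), and O(not lower_boom) is already established, so O(not quarantine_schedule).
Premises 5, 7, 8, 10 do not contribute to this derivation.
Hence not quarantine_schedule is obligatory.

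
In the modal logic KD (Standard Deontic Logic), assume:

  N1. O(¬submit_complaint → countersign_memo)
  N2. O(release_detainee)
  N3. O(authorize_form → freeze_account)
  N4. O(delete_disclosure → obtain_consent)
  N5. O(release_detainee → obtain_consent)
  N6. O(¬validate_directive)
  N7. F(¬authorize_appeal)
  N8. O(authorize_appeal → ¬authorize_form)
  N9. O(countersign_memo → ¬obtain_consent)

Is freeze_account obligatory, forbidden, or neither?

Premise 3 is O(authorize_form → freeze_account), but O(authorize_form) is not derivable from the premises, so it does not yield O(freeze_account).
No premise or chain of K-axiom applications forces O(freeze_account), and none forces O(¬freeze_account). So freeze_account is neither obligatory nor forbidden under these norms.

Neither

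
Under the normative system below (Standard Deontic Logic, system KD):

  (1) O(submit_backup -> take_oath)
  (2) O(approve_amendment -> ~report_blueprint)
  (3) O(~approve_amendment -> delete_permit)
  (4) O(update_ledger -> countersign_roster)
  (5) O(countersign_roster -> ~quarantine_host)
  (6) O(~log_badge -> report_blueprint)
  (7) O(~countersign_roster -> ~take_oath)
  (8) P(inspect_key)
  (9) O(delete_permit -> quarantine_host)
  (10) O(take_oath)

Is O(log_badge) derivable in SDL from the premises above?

Yes

From premise 10 we have O(take_oath).
Premise 7 is O(~countersign_roster -> ~take_oath); contrapositively O(take_oath -> countersign_roster). Since O(take_oath) holds, K gives O(countersign_roster).
Applying K to premise 5 (O(countersign_roster -> ~quarantine_host)) and O(countersign_roster) yields O(~quarantine_host).
Premise 9, O(delete_permit -> quarantine_host), contraposes to O(~quarantine_host -> ~delete_permit); with O(~quarantine_host) we get O(~delete_permit).
Premise 3 is O(~approve_amendment -> delete_permit); contrapositively O(~delete_permit -> approve_amendment). Since O(~delete_permit) holds, K gives O(approve_amendment).
From O(approve_amendment) and premise 2, O(approve_amendment -> ~report_blueprint), we obtain O(~report_blueprint).
Premise 6, O(~log_badge -> report_blueprint), contraposes to O(~report_blueprint -> log_badge); with O(~report_blueprint) we get O(log_badge).
Premises 1, 4, 8 do not contribute to this derivation.
So O(log_badge) follows.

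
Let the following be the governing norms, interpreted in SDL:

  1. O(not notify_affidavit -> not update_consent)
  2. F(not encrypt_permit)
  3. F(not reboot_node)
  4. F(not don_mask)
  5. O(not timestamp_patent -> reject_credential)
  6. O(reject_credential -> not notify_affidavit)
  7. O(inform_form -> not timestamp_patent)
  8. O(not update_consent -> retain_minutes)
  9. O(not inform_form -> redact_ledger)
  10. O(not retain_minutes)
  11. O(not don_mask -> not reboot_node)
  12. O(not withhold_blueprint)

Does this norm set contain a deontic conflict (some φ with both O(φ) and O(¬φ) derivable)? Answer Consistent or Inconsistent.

Premise 11 is O(not don_mask -> not reboot_node), but O(not don_mask) is not derivable from the premises, so it does not yield O(not reboot_node).
So O(not reboot_node) is not derivable, and the apparent clash with O(reboot_node) does not arise.
A world satisfying every obligation exists (e.g. don_mask=true, encrypt_permit=true, inform_form=false, notify_affidavit=true, reboot_node=true, redact_ledger=true, reject_credential=false, retain_minutes=false, timestamp_patent=true, update_consent=true, withhold_blueprint=false); no atom is both obligatory and forbidden, so the set is consistent.

Consistent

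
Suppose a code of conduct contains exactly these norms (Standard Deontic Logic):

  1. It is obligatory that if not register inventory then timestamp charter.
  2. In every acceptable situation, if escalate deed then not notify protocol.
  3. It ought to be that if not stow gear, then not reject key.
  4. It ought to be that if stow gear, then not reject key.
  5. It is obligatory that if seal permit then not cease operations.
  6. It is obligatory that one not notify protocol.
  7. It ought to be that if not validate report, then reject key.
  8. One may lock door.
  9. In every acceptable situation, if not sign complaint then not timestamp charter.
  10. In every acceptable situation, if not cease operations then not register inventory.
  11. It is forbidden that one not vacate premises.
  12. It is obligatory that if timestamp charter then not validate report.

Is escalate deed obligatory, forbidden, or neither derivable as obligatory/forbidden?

Neither

Premise 2 is O(escalate_deed → ¬notify_protocol); even if O(¬notify_protocol) held, inferring O(escalate_deed) would be affirming the consequent — invalid.
No premise or chain of K-axiom applications forces O(escalate_deed), and none forces O(¬escalate_deed). So escalate_deed is neither obligatory nor forbidden under these norms.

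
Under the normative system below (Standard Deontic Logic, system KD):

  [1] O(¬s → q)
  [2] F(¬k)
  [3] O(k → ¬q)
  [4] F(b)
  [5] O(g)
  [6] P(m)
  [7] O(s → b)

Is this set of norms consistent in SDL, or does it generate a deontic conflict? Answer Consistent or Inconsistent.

Premise 2, F(¬k), is equivalent to O(k).
From O(k) and premise 3, O(k → ¬q), we obtain O(¬q).
Premise 1 is O(¬s → q); contrapositively O(¬q → s). Since O(¬q) holds, K gives O(s).
Applying K to premise 7 (O(s → b)) and O(s) yields O(b).
But premise 4, F(b), means O(¬b).
We now have both O(b) and O(¬b) — b is simultaneously obligatory and forbidden, violating the D-axiom.

Inconsistent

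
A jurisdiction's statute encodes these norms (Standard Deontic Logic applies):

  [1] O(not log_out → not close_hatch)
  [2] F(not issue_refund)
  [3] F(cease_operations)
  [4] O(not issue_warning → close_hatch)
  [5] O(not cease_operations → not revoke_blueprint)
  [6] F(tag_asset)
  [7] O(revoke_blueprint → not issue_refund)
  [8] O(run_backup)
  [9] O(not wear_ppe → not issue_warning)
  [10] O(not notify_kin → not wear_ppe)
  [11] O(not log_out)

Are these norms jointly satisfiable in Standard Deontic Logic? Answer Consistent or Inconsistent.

Premise 7 is O(revoke_blueprint → not issue_refund), but O(revoke_blueprint) is not derivable from the premises, so it does not yield O(not issue_refund).
So O(not issue_refund) is not derivable, and the apparent clash with O(issue_refund) does not arise.
A world satisfying every obligation exists (e.g. cease_operations=false, close_hatch=false, issue_refund=true, issue_warning=true, log_out=false, notify_kin=true, revoke_blueprint=false, run_backup=true, tag_asset=false, wear_ppe=true); no atom is both obligatory and forbidden, so the set is consistent.

Consistent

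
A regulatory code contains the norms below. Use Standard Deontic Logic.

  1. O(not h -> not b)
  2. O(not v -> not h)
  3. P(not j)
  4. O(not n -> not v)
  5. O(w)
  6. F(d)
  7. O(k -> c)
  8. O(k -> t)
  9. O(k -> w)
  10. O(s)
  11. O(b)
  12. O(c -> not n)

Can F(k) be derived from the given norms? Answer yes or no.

Premise 11 states O(b) outright.
Premise 1, O(not h -> not b), contraposes to O(b -> h); with O(b) we get O(h).
Premise 2 is O(not v -> not h); contrapositively O(h -> v). Since O(h) holds, K gives O(v).
Premise 4 is O(not n -> not v); contrapositively O(v -> n). Since O(v) holds, K gives O(n).
Premise 12 is O(c -> not n); contrapositively O(n -> not c). Since O(n) holds, K gives O(not c).
Premise 7 is O(k -> c); contrapositively O(not c -> not k). Since O(not c) holds, K gives O(not k).
Premises 3, 5, 6, 8, 9, 10 do not contribute to this derivation.
So O(not k) holds, i.e. F(k). The claim follows.

Yes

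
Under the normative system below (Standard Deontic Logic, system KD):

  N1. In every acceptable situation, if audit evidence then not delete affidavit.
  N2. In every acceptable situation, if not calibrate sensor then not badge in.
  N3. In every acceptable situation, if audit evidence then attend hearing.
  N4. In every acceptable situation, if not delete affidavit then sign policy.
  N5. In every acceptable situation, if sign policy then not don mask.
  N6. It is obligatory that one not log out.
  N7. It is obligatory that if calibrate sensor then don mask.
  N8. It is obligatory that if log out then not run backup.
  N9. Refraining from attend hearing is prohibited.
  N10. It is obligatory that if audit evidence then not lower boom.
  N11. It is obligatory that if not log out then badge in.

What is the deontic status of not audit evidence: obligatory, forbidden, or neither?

Obligatory

Premise 6 gives O(¬log_out).
Applying K to premise 11 (O(¬log_out → badge_in)) and O(¬log_out) yields O(badge_in).
The contrapositive of premise 2 (O(¬calibrate_sensor → ¬badge_in)) is O(badge_in → calibrate_sensor), and O(badge_in) is already established, so O(calibrate_sensor).
Premise 7 is O(calibrate_sensor → don_mask); since O(calibrate_sensor), deontic closure gives O(don_mask).
Premise 5, O(sign_policy → ¬don_mask), contraposes to O(don_mask → ¬sign_policy); with O(don_mask) we get O(¬sign_policy).
Premise 4 is O(¬delete_affidavit → sign_policy); contrapositively O(¬sign_policy → delete_affidavit). Since O(¬sign_policy) holds, K gives O(delete_affidavit).
Premise 1, O(audit_evidence → ¬delete_affidavit), contraposes to O(delete_affidavit → ¬audit_evidence); with O(delete_affidavit) we get O(¬audit_evidence).
Premises 3, 8, 9, 10 do not contribute to this derivation.
Hence ¬audit_evidence is obligatory.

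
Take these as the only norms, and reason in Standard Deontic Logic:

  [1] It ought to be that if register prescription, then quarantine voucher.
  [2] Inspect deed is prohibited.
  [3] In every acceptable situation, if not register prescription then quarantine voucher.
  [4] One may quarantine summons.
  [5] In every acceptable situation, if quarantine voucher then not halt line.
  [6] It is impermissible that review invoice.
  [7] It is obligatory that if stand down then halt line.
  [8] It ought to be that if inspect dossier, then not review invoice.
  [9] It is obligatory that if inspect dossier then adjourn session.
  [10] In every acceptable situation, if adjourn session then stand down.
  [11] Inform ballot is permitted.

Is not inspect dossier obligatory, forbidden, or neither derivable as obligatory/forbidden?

Premises 1 and 3 are O(register_prescription → quarantine_voucher) and O(¬register_prescription → quarantine_voucher); every ideal world satisfies register_prescription or ¬register_prescription, so in either case quarantine_voucher holds — hence O(quarantine_voucher).
With premise 5, O(quarantine_voucher → ¬halt_line), the K-axiom yields O(¬halt_line).
Premise 7 is O(stand_down → halt_line); contrapositively O(¬halt_line → ¬stand_down). Since O(¬halt_line) holds, K gives O(¬stand_down).
Premise 10, O(adjourn_session → stand_down), contraposes to O(¬stand_down → ¬adjourn_session); with O(¬stand_down) we get O(¬adjourn_session).
Premise 9, O(inspect_dossier → adjourn_session), contraposes to O(¬adjourn_session → ¬inspect_dossier); with O(¬adjourn_session) we get O(¬inspect_dossier).
Premises 2, 4, 6, 8, 11 do not contribute to this derivation.
Hence ¬inspect_dossier is obligatory.

Obligatory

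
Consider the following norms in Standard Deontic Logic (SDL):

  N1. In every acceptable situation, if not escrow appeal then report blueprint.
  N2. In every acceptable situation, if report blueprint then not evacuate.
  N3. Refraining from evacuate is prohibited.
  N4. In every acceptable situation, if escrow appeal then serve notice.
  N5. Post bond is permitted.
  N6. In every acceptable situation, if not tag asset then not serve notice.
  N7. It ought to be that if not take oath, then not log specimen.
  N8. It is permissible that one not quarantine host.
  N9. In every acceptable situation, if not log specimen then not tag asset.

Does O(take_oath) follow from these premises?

F(¬evacuate) at premise 3 means O(evacuate).
Premise 2 is O(report_blueprint → ¬evacuate); contrapositively O(evacuate → ¬report_blueprint). Since O(evacuate) holds, K gives O(¬report_blueprint).
The contrapositive of premise 1 (O(¬escrow_appeal → report_blueprint)) is O(¬report_blueprint → escrow_appeal), and O(¬report_blueprint) is already established, so O(escrow_appeal).
With premise 4, O(escrow_appeal → serve_notice), the K-axiom yields O(serve_notice).
Premise 6 is O(¬tag_asset → ¬serve_notice); contrapositively O(serve_notice → tag_asset). Since O(serve_notice) holds, K gives O(tag_asset).
Premise 9, O(¬log_specimen → ¬tag_asset), contraposes to O(tag_asset → log_specimen); with O(tag_asset) we get O(log_specimen).
Premise 7 is O(¬take_oath → ¬log_specimen); contrapositively O(log_specimen → take_oath). Since O(log_specimen) holds, K gives O(take_oath).
Premises 5, 8 do not contribute to this derivation.
So O(take_oath) follows.

Yes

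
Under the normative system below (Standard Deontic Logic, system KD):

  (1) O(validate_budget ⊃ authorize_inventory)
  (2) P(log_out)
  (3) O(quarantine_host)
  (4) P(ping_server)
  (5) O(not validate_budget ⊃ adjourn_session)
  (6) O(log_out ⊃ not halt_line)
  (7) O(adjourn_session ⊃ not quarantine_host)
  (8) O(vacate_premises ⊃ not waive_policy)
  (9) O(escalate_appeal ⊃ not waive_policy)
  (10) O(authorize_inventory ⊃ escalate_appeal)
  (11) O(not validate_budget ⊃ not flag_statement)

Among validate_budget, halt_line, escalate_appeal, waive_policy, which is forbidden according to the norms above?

waive_policy

Premise 3 states O(quarantine_host) outright.
Premise 7, O(adjourn_session ⊃ not quarantine_host), contraposes to O(quarantine_host ⊃ not adjourn_session); with O(quarantine_host) we get O(not adjourn_session).
Premise 5, O(not validate_budget ⊃ adjourn_session), contraposes to O(not adjourn_session ⊃ validate_budget); with O(not adjourn_session) we get O(validate_budget).
With premise 1, O(validate_budget ⊃ authorize_inventory), the K-axiom yields O(authorize_inventory).
With premise 10, O(authorize_inventory ⊃ escalate_appeal), the K-axiom yields O(escalate_appeal).
With premise 9, O(escalate_appeal ⊃ not waive_policy), the K-axiom yields O(not waive_policy).
So O(not waive_policy) holds, i.e. waive_policy is forbidden. None of the other listed options is forbidden under the premises.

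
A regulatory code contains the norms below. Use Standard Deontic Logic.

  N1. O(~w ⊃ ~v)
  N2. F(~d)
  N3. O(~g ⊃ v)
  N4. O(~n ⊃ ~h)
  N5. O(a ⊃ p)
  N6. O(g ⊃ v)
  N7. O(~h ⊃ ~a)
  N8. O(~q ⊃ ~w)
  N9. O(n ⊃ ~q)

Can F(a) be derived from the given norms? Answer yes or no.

By case analysis on g: premise 6 gives O(g ⊃ v) and premise 3 gives O(~g ⊃ v), so O(v) either way.
The contrapositive of premise 1 (O(~w ⊃ ~v)) is O(v ⊃ w), and O(v) is already established, so O(w).
Premise 8, O(~q ⊃ ~w), contraposes to O(w ⊃ q); with O(w) we get O(q).
Premise 9 is O(n ⊃ ~q); contrapositively O(q ⊃ ~n). Since O(q) holds, K gives O(~n).
With premise 4, O(~n ⊃ ~h), the K-axiom yields O(~h).
Applying K to premise 7 (O(~h ⊃ ~a)) and O(~h) yields O(~a).
Premises 2, 5 do not contribute to this derivation.
So O(~a) holds, i.e. F(a). The claim follows.

Yes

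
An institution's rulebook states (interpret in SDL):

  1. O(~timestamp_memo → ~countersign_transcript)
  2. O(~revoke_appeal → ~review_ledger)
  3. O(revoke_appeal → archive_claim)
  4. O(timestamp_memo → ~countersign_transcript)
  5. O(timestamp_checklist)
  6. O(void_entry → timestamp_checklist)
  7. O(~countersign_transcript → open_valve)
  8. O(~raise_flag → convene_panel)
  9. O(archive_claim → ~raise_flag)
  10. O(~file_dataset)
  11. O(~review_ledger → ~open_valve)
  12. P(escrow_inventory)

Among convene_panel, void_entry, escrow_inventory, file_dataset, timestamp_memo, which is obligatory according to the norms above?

convene_panel

Premises 1 and 4 cover both cases: O(~timestamp_memo → ~countersign_transcript) and O(timestamp_memo → ~countersign_transcript). Since ~timestamp_memo ∨ timestamp_memo is a tautology, O(~countersign_transcript) follows.
With premise 7, O(~countersign_transcript → open_valve), the K-axiom yields O(open_valve).
Premise 11 is O(~review_ledger → ~open_valve); contrapositively O(open_valve → review_ledger). Since O(open_valve) holds, K gives O(review_ledger).
Premise 2, O(~revoke_appeal → ~review_ledger), contraposes to O(review_ledger → revoke_appeal); with O(review_ledger) we get O(revoke_appeal).
With premise 3, O(revoke_appeal → archive_claim), the K-axiom yields O(archive_claim).
With premise 9, O(archive_claim → ~raise_flag), the K-axiom yields O(~raise_flag).
With premise 8, O(~raise_flag → convene_panel), the K-axiom yields O(convene_panel).
So O(convene_panel) holds — convene_panel is obligatory. None of the other listed options is made obligatory by any chain of premises.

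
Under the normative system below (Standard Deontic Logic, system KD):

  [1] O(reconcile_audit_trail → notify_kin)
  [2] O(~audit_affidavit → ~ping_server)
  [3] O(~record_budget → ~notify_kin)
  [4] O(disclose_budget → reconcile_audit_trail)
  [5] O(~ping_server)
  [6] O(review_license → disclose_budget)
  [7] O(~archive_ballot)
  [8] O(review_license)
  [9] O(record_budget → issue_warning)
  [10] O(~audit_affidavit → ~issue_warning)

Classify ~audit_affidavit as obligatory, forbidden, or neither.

From premise 8 we have O(review_license).
Applying K to premise 6 (O(review_license → disclose_budget)) and O(review_license) yields O(disclose_budget).
From O(disclose_budget) and premise 4, O(disclose_budget → reconcile_audit_trail), we obtain O(reconcile_audit_trail).
From O(reconcile_audit_trail) and premise 1, O(reconcile_audit_trail → notify_kin), we obtain O(notify_kin).
Premise 3, O(~record_budget → ~notify_kin), contraposes to O(notify_kin → record_budget); with O(notify_kin) we get O(record_budget).
With premise 9, O(record_budget → issue_warning), the K-axiom yields O(issue_warning).
Premise 10, O(~audit_affidavit → ~issue_warning), contraposes to O(issue_warning → audit_affidavit); with O(issue_warning) we get O(audit_affidavit).
Premises 2, 5, 7 do not contribute to this derivation.
Thus O(audit_affidavit), which is F(~audit_affidavit): ~audit_affidavit is forbidden.

Forbidden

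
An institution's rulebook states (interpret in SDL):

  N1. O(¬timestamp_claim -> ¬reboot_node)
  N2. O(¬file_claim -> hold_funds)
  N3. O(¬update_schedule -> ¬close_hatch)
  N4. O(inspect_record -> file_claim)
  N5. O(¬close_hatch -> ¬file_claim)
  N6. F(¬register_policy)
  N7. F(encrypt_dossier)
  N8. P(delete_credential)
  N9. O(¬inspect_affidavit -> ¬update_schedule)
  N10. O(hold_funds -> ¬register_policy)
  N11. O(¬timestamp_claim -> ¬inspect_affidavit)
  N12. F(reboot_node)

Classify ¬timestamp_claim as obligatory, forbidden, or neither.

Forbidden

Premise 6 is F(¬register_policy), i.e. O(register_policy).
The contrapositive of premise 10 (O(hold_funds -> ¬register_policy)) is O(register_policy -> ¬hold_funds), and O(register_policy) is already established, so O(¬hold_funds).
Premise 2 is O(¬file_claim -> hold_funds); contrapositively O(¬hold_funds -> file_claim). Since O(¬hold_funds) holds, K gives O(file_claim).
Premise 5 is O(¬close_hatch -> ¬file_claim); contrapositively O(file_claim -> close_hatch). Since O(file_claim) holds, K gives O(close_hatch).
The contrapositive of premise 3 (O(¬update_schedule -> ¬close_hatch)) is O(close_hatch -> update_schedule), and O(close_hatch) is already established, so O(update_schedule).
Premise 9 is O(¬inspect_affidavit -> ¬update_schedule); contrapositively O(update_schedule -> inspect_affidavit). Since O(update_schedule) holds, K gives O(inspect_affidavit).
Premise 11, O(¬timestamp_claim -> ¬inspect_affidavit), contraposes to O(inspect_affidavit -> timestamp_claim); with O(inspect_affidavit) we get O(timestamp_claim).
Premises 1, 4, 7, 8, 12 do not contribute to this derivation.
Thus O(timestamp_claim), which is F(¬timestamp_claim): ¬timestamp_claim is forbidden.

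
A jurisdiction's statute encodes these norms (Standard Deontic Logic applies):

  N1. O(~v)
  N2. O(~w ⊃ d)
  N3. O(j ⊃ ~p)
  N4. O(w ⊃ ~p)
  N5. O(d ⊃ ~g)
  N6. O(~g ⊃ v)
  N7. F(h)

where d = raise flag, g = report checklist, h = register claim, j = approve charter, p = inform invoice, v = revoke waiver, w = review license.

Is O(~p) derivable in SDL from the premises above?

Yes

From premise 1 we have O(~v).
Premise 6 is O(~g ⊃ v); contrapositively O(~v ⊃ g). Since O(~v) holds, K gives O(g).
The contrapositive of premise 5 (O(d ⊃ ~g)) is O(g ⊃ ~d), and O(g) is already established, so O(~d).
Premise 2, O(~w ⊃ d), contraposes to O(~d ⊃ w); with O(~d) we get O(w).
Applying K to premise 4 (O(w ⊃ ~p)) and O(w) yields O(~p).
Premises 3, 7 do not contribute to this derivation.
So O(~p) follows.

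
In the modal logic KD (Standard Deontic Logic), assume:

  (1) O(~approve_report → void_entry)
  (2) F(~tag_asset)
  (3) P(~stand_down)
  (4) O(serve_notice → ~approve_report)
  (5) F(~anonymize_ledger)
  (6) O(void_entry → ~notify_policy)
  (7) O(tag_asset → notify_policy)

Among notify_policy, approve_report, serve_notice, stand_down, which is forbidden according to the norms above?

Premise 2 is F(~tag_asset), i.e. O(tag_asset).
Premise 7 is O(tag_asset → notify_policy); since O(tag_asset), deontic closure gives O(notify_policy).
Premise 6 is O(void_entry → ~notify_policy); contrapositively O(notify_policy → ~void_entry). Since O(notify_policy) holds, K gives O(~void_entry).
The contrapositive of premise 1 (O(~approve_report → void_entry)) is O(~void_entry → approve_report), and O(~void_entry) is already established, so O(approve_report).
Premise 4 is O(serve_notice → ~approve_report); contrapositively O(approve_report → ~serve_notice). Since O(approve_report) holds, K gives O(~serve_notice).
So O(~serve_notice) holds, i.e. serve_notice is forbidden. None of the other listed options is forbidden under the premises.

serve_notice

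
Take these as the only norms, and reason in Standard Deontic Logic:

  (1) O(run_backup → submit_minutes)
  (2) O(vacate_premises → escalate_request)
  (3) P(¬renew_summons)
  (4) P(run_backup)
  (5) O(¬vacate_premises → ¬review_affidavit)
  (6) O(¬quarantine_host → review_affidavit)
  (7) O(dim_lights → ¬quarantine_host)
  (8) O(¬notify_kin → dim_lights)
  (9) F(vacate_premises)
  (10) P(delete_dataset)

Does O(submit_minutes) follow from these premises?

Premise 1 is O(run_backup → submit_minutes), but O(run_backup) is not derivable from the premises (the permission P(run_backup) asserts only ¬O(¬run_backup), not O(run_backup)), so it does not yield O(submit_minutes).
No other premise forces O(submit_minutes). An ideal world satisfying every premise can still have submit_minutes false, so O(submit_minutes) is not derivable.

No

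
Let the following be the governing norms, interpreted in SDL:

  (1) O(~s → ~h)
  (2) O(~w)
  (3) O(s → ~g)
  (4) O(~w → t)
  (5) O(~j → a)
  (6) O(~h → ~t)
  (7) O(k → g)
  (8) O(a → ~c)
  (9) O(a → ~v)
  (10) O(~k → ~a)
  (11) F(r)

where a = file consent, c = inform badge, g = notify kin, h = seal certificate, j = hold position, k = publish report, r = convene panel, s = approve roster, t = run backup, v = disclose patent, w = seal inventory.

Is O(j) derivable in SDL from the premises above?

Premise 2 states O(~w) outright.
From O(~w) and premise 4, O(~w → t), we obtain O(t).
The contrapositive of premise 6 (O(~h → ~t)) is O(t → h), and O(t) is already established, so O(h).
Premise 1 is O(~s → ~h); contrapositively O(h → s). Since O(h) holds, K gives O(s).
From O(s) and premise 3, O(s → ~g), we obtain O(~g).
The contrapositive of premise 7 (O(k → g)) is O(~g → ~k), and O(~g) is already established, so O(~k).
Premise 10 is O(~k → ~a); since O(~k), deontic closure gives O(~a).
Premise 5 is O(~j → a); contrapositively O(~a → j). Since O(~a) holds, K gives O(j).
Premises 8, 9, 11 do not contribute to this derivation.
So O(j) follows.

Yes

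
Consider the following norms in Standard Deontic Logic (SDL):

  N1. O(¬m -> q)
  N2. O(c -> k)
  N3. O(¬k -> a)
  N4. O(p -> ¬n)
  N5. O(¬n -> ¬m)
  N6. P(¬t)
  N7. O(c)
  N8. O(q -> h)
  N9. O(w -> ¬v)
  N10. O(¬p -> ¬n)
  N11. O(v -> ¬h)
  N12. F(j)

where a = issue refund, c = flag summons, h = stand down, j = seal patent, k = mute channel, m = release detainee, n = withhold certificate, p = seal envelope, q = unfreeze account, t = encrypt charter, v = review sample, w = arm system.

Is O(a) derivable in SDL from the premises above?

No

Premise 3 is O(¬k -> a), but O(¬k) is not derivable from the premises, so it does not yield O(a).
No other premise forces O(a). An ideal world satisfying every premise can still have a false, so O(a) is not derivable.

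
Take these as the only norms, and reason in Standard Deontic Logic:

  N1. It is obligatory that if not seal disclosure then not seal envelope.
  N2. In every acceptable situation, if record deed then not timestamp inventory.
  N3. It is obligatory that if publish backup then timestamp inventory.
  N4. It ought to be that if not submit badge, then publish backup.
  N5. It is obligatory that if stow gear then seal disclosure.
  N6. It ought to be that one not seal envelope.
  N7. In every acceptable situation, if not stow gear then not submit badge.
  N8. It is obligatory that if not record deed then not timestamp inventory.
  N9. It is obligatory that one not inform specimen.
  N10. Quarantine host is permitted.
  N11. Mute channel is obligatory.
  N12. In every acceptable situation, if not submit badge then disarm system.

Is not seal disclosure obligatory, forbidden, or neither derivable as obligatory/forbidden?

Forbidden

Premises 8 and 2 are O(¬record_deed → ¬timestamp_inventory) and O(record_deed → ¬timestamp_inventory); every ideal world satisfies ¬record_deed or record_deed, so in either case ¬timestamp_inventory holds — hence O(¬timestamp_inventory).
Premise 3, O(publish_backup → timestamp_inventory), contraposes to O(¬timestamp_inventory → ¬publish_backup); with O(¬timestamp_inventory) we get O(¬publish_backup).
The contrapositive of premise 4 (O(¬submit_badge → publish_backup)) is O(¬publish_backup → submit_badge), and O(¬publish_backup) is already established, so O(submit_badge).
The contrapositive of premise 7 (O(¬stow_gear → ¬submit_badge)) is O(submit_badge → stow_gear), and O(submit_badge) is already established, so O(stow_gear).
Premise 5 is O(stow_gear → seal_disclosure); since O(stow_gear), deontic closure gives O(seal_disclosure).
Premises 1, 6, 9, 10, 11, 12 do not contribute to this derivation.
Thus O(seal_disclosure), which is F(¬seal_disclosure): ¬seal_disclosure is forbidden.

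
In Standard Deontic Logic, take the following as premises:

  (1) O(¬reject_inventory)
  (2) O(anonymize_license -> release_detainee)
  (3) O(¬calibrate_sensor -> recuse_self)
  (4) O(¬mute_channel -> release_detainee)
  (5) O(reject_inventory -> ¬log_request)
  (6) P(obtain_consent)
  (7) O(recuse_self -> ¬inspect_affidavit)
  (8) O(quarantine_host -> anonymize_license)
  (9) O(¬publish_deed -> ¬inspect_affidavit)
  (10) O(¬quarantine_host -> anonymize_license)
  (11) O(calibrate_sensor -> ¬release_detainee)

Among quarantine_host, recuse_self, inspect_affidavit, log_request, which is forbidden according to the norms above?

inspect_affidavit

Premises 10 and 8 cover both cases: O(¬quarantine_host -> anonymize_license) and O(quarantine_host -> anonymize_license). Since ¬quarantine_host ∨ quarantine_host is a tautology, O(anonymize_license) follows.
From O(anonymize_license) and premise 2, O(anonymize_license -> release_detainee), we obtain O(release_detainee).
The contrapositive of premise 11 (O(calibrate_sensor -> ¬release_detainee)) is O(release_detainee -> ¬calibrate_sensor), and O(release_detainee) is already established, so O(¬calibrate_sensor).
From O(¬calibrate_sensor) and premise 3, O(¬calibrate_sensor -> recuse_self), we obtain O(recuse_self).
With premise 7, O(recuse_self -> ¬inspect_affidavit), the K-axiom yields O(¬inspect_affidavit).
So O(¬inspect_affidavit) holds, i.e. inspect_affidavit is forbidden. None of the other listed options is forbidden under the premises.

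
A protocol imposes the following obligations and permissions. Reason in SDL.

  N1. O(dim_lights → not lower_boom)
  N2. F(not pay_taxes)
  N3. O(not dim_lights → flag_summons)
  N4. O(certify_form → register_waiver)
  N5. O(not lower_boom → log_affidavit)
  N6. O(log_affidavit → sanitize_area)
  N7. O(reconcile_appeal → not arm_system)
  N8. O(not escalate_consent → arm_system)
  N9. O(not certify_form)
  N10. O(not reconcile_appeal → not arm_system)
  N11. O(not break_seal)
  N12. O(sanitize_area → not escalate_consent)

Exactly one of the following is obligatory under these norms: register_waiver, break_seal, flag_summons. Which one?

Premises 7 and 10 cover both cases: O(reconcile_appeal → not arm_system) and O(not reconcile_appeal → not arm_system). Since reconcile_appeal ∨ not reconcile_appeal is a tautology, O(not arm_system) follows.
Premise 8 is O(not escalate_consent → arm_system); contrapositively O(not arm_system → escalate_consent). Since O(not arm_system) holds, K gives O(escalate_consent).
The contrapositive of premise 12 (O(sanitize_area → not escalate_consent)) is O(escalate_consent → not sanitize_area), and O(escalate_consent) is already established, so O(not sanitize_area).
Premise 6 is O(log_affidavit → sanitize_area); contrapositively O(not sanitize_area → not log_affidavit). Since O(not sanitize_area) holds, K gives O(not log_affidavit).
The contrapositive of premise 5 (O(not lower_boom → log_affidavit)) is O(not log_affidavit → lower_boom), and O(not log_affidavit) is already established, so O(lower_boom).
The contrapositive of premise 1 (O(dim_lights → not lower_boom)) is O(lower_boom → not dim_lights), and O(lower_boom) is already established, so O(not dim_lights).
Applying K to premise 3 (O(not dim_lights → flag_summons)) and O(not dim_lights) yields O(flag_summons).
So O(flag_summons) holds — flag_summons is obligatory. None of the other listed options is made obligatory by any chain of premises.

flag_summons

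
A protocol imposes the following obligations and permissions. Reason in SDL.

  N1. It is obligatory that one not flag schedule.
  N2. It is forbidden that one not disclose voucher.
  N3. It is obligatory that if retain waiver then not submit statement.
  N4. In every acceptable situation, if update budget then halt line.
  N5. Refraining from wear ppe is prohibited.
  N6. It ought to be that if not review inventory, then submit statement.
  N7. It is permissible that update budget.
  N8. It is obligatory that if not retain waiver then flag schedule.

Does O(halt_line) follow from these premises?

No

Premise 4 is O(update_budget → halt_line), but O(update_budget) is not derivable from the premises (the permission P(update_budget) asserts only ¬O(¬update_budget), not O(update_budget)), so it does not yield O(halt_line).
No other premise forces O(halt_line). An ideal world satisfying every premise can still have halt_line false, so O(halt_line) is not derivable.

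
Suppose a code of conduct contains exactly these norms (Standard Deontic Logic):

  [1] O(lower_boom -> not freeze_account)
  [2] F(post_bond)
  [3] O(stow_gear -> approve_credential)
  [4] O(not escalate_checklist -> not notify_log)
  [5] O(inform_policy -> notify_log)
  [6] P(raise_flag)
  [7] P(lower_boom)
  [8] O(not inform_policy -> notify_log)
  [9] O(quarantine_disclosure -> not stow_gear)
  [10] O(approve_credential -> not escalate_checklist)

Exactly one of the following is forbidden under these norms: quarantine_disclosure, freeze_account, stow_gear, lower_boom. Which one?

stow_gear

Premises 8 and 5 are O(not inform_policy -> notify_log) and O(inform_policy -> notify_log); every ideal world satisfies not inform_policy or inform_policy, so in either case notify_log holds — hence O(notify_log).
Premise 4 is O(not escalate_checklist -> not notify_log); contrapositively O(notify_log -> escalate_checklist). Since O(notify_log) holds, K gives O(escalate_checklist).
Premise 10 is O(approve_credential -> not escalate_checklist); contrapositively O(escalate_checklist -> not approve_credential). Since O(escalate_checklist) holds, K gives O(not approve_credential).
Premise 3, O(stow_gear -> approve_credential), contraposes to O(not approve_credential -> not stow_gear); with O(not approve_credential) we get O(not stow_gear).
So O(not stow_gear) holds, i.e. stow_gear is forbidden. None of the other listed options is forbidden under the premises.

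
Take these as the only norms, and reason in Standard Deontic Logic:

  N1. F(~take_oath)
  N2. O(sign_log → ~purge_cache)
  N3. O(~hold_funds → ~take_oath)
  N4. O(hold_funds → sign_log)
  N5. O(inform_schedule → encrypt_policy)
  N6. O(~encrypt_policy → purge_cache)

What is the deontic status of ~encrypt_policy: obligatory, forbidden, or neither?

Premise 1 is F(~take_oath), i.e. O(take_oath).
Premise 3, O(~hold_funds → ~take_oath), contraposes to O(take_oath → hold_funds); with O(take_oath) we get O(hold_funds).
From O(hold_funds) and premise 4, O(hold_funds → sign_log), we obtain O(sign_log).
Premise 2 is O(sign_log → ~purge_cache); since O(sign_log), deontic closure gives O(~purge_cache).
The contrapositive of premise 6 (O(~encrypt_policy → purge_cache)) is O(~purge_cache → encrypt_policy), and O(~purge_cache) is already established, so O(encrypt_policy).
Premise 5 does not contribute to this derivation.
Thus O(encrypt_policy), which is F(~encrypt_policy): ~encrypt_policy is forbidden.

Forbidden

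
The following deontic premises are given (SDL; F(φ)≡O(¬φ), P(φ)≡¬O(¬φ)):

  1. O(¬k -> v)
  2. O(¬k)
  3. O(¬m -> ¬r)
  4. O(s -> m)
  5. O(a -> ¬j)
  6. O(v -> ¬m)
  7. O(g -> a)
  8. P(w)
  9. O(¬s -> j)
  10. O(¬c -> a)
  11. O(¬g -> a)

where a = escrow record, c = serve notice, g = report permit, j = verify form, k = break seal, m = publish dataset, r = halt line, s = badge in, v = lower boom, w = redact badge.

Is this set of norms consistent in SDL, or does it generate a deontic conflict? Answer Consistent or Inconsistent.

Premises 7 and 11 are O(g -> a) and O(¬g -> a); every ideal world satisfies g or ¬g, so in either case a holds — hence O(a).
Applying K to premise 5 (O(a -> ¬j)) and O(a) yields O(¬j).
Premise 9, O(¬s -> j), contraposes to O(¬j -> s); with O(¬j) we get O(s).
From O(s) and premise 4, O(s -> m), we obtain O(m).
Premise 6 is O(v -> ¬m); contrapositively O(m -> ¬v). Since O(m) holds, K gives O(¬v).
Premise 1 is O(¬k -> v); contrapositively O(¬v -> k). Since O(¬v) holds, K gives O(k).
Yet premise 2 states O(¬k).
We now have both O(k) and O(¬k) — k is simultaneously obligatory and forbidden, violating the D-axiom.

Inconsistent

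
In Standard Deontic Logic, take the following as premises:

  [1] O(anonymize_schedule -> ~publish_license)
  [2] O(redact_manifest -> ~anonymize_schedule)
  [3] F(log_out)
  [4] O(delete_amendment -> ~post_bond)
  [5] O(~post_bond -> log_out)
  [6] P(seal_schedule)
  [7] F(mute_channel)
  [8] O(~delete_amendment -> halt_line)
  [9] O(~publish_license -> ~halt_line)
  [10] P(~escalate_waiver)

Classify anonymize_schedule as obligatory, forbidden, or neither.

Forbidden

Premise 3 is F(log_out), i.e. O(~log_out).
Premise 5, O(~post_bond -> log_out), contraposes to O(~log_out -> post_bond); with O(~log_out) we get O(post_bond).
Premise 4 is O(delete_amendment -> ~post_bond); contrapositively O(post_bond -> ~delete_amendment). Since O(post_bond) holds, K gives O(~delete_amendment).
Premise 8 is O(~delete_amendment -> halt_line); since O(~delete_amendment), deontic closure gives O(halt_line).
Premise 9 is O(~publish_license -> ~halt_line); contrapositively O(halt_line -> publish_license). Since O(halt_line) holds, K gives O(publish_license).
Premise 1 is O(anonymize_schedule -> ~publish_license); contrapositively O(publish_license -> ~anonymize_schedule). Since O(publish_license) holds, K gives O(~anonymize_schedule).
Premises 2, 6, 7, 10 do not contribute to this derivation.
Thus O(~anonymize_schedule), which is F(anonymize_schedule): anonymize_schedule is forbidden.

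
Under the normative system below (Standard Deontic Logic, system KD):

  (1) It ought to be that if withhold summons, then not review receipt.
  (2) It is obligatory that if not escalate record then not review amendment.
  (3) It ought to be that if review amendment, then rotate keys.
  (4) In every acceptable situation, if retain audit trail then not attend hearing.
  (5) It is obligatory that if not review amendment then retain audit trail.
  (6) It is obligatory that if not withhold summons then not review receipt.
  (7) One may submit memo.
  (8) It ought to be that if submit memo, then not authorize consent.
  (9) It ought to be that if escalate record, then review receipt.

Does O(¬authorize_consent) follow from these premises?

No

Premise 8 is O(submit_memo → ¬authorize_consent), but O(submit_memo) is not derivable from the premises (the permission P(submit_memo) asserts only ¬O(¬submit_memo), not O(submit_memo)), so it does not yield O(¬authorize_consent).
No other premise forces O(¬authorize_consent). An ideal world satisfying every premise can still have ¬authorize_consent false, so O(¬authorize_consent) is not derivable.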